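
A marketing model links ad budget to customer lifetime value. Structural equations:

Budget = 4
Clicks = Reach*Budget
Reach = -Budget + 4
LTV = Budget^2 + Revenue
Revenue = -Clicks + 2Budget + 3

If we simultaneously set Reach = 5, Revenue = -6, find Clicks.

20

The joint intervention fixes Reach = 5, Revenue = -6, removing each variable's own equation.
Clicks = Reach*Budget  [with Reach=5, Budget=4]  = 20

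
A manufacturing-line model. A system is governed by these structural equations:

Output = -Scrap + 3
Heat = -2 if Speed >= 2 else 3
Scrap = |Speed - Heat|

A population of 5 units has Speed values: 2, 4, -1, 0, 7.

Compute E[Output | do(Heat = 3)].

0.4

The intervention sets Heat=3 in all 5 units regardless of Speed. Recomputing Output per unit gives 2, 2, -1, 0, -1; average 0.4.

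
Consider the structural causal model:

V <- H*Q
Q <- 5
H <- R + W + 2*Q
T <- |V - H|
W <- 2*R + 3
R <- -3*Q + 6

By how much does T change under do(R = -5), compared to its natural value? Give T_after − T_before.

Under do(R=-5), the mechanism R <- -3*Q + 6 is discarded; R is fixed at -5.
W = 2*R + 3  [with R=-5]  = -7
H = R + W + 2*Q  [with R=-5, W=-7, Q=5]  = -2
V = H*Q  [with H=-2, Q=5]  = -10
T = |V - H|  [with V=-10, H=-2]  = 8
Without intervention: R = -3*Q + 6  [with Q=5]  = -9; W = 2*R + 3  [with R=-9]  = -15; H = R + W + 2*Q  [with R=-9, W=-15, Q=5]  = -14; V = H*Q  [with H=-14, Q=5]  = -70; T = |V - H|  [with V=-70, H=-14]  = 56.
Change = 8 − 56 = -48.

-48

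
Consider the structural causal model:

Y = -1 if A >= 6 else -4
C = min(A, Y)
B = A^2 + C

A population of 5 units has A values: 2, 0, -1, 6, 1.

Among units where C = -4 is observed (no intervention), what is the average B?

Conditioning on C=-4 selects the 4 unit(s) with A ∈ {2, 0, -1, 1}. Their B values: 0, -4, -3, -3. Mean = -2.5.

-2.5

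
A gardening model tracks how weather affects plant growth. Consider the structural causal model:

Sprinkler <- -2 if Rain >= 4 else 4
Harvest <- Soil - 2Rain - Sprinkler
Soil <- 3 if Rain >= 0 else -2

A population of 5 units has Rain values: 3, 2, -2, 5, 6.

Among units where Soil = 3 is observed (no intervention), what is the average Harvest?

Conditioning on Soil=3 selects the 4 unit(s) with Rain ∈ {3, 2, 5, 6}. Their Harvest values: -7, -5, -5, -7. Mean = -6.

-6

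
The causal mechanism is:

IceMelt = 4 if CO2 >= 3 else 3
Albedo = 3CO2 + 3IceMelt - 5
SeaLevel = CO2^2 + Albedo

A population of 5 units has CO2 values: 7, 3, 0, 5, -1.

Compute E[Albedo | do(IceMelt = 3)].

12.4

Every unit gets IceMelt=3 under the intervention. Albedo values become 25, 13, 4, 19, 1; E[Albedo|do(IceMelt=3)] = 12.4.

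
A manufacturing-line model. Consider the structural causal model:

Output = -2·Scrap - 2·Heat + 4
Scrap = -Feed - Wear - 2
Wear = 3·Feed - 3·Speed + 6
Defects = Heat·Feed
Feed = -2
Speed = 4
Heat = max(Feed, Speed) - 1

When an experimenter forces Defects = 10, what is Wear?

The intervention breaks the incoming arrows to Defects: Defects = Heat·Feed no longer applies, and Defects = 10.
Since Wear is not a descendant of the intervened variable, it is unaffected.
Wear = 3·Feed - 3·Speed + 6  [with Feed=-2, Speed=4]  = -12

-12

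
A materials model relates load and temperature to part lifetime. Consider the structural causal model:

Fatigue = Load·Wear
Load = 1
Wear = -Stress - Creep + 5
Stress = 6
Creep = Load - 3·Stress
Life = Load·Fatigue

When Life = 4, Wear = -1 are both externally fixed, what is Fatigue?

-1

Setting Life = 4, Wear = -1 by intervention discards those variables' equations.
Fatigue = Load·Wear  [with Load=1, Wear=-1]  = -1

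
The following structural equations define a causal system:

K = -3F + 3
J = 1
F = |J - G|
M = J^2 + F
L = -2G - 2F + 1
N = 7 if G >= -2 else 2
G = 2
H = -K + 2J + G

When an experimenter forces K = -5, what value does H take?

9

Under do(K=-5), the mechanism K = -3F + 3 is discarded; K is fixed at -5.
H = -K + 2J + G  [with K=-5, J=1, G=2]  = 9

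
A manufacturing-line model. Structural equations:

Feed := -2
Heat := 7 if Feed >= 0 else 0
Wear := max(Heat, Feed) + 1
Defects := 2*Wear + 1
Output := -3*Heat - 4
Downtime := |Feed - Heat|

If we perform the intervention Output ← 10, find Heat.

Under do(Output=10), the mechanism Output := -3*Heat - 4 is discarded; Output is fixed at 10.
No directed path runs from Output to Heat, so Heat keeps its natural value.
Heat = 7 if Feed >= 0 else 0  [with Feed=-2]  = 0

0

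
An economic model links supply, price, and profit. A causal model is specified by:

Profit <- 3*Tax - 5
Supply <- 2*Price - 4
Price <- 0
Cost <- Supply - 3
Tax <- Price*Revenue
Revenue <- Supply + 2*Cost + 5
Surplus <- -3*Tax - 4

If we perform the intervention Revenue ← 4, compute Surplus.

-4

The intervention breaks the incoming arrows to Revenue: Revenue <- Supply + 2*Cost + 5 no longer applies, and Revenue = 4.
Tax = Price*Revenue  [with Price=0, Revenue=4]  = 0
Surplus = -3*Tax - 4  [with Tax=0]  = -4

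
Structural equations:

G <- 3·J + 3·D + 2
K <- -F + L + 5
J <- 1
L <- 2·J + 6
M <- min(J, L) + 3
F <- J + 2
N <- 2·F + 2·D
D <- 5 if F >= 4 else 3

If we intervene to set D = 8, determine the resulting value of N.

The intervention breaks the incoming arrows to D: D <- 5 if F >= 4 else 3 no longer applies, and D = 8.
F = J + 2  [with J=1]  = 3
N = 2·F + 2·D  [with F=3, D=8]  = 22

22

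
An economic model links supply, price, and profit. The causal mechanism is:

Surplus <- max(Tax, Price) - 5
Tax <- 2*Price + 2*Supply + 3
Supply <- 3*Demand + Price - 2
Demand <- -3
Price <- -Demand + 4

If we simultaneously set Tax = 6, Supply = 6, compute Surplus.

The joint intervention fixes Tax = 6, Supply = 6, removing each variable's own equation.
Price = -Demand + 4  [with Demand=-3]  = 7
Surplus = max(Tax, Price) - 5  [with Tax=6, Price=7]  = 2

2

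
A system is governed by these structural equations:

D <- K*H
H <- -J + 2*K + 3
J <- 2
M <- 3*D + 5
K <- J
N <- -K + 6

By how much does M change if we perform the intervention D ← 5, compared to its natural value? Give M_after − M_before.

The intervention breaks the incoming arrows to D: D <- K*H no longer applies, and D = 5.
M = 3*D + 5  [with D=5]  = 20
Without intervention: K = J  [with J=2]  = 2; H = -J + 2*K + 3  [with J=2, K=2]  = 5; D = K*H  [with K=2, H=5]  = 10; M = 3*D + 5  [with D=10]  = 35.
Change = 20 − 35 = -15.

-15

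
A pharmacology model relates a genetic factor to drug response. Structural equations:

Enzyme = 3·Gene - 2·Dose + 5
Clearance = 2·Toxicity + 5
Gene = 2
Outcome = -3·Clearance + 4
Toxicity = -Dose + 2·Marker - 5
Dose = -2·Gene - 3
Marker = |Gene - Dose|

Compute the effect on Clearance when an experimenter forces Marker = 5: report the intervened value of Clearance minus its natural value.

Under do(Marker=5), the mechanism Marker = |Gene - Dose| is discarded; Marker is fixed at 5.
Dose = -2·Gene - 3  [with Gene=2]  = -7
Toxicity = -Dose + 2·Marker - 5  [with Dose=-7, Marker=5]  = 12
Clearance = 2·Toxicity + 5  [with Toxicity=12]  = 29
Without intervention: Dose = -2·Gene - 3  [with Gene=2]  = -7; Marker = |Gene - Dose|  [with Gene=2, Dose=-7]  = 9; Toxicity = -Dose + 2·Marker - 5  [with Dose=-7, Marker=9]  = 20; Clearance = 2·Toxicity + 5  [with Toxicity=20]  = 45.
Change = 29 − 45 = -16.

-16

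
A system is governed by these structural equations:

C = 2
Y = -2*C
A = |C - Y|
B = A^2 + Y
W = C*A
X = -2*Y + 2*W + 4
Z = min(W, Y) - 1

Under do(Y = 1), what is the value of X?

6

Under do(Y=1), the mechanism Y = -2*C is discarded; Y is fixed at 1.
A = |C - Y|  [with C=2, Y=1]  = 1
W = C*A  [with C=2, A=1]  = 2
X = -2*Y + 2*W + 4  [with Y=1, W=2]  = 6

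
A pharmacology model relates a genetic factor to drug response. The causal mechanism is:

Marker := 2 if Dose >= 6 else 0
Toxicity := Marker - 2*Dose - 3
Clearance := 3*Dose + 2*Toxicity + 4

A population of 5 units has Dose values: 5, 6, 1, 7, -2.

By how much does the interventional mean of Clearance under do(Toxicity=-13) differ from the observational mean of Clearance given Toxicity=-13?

Under do(Toxicity=-13), Toxicity's equation is replaced by Toxicity=-13 for every unit. Per-unit Clearance: -7, -4, -19, -1, -28. Mean = -11.8.
Conditioning on Toxicity=-13 selects the 2 unit(s) with Dose ∈ {5, 6}. Their Clearance values: -7, -4. Mean = -5.5.
Difference = -11.8 − (-5.5) = -6.3.

-6.3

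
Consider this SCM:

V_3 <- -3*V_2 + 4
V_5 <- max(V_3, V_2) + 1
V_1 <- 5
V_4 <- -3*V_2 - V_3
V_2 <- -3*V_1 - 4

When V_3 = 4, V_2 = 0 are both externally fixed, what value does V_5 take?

Setting V_3 = 4, V_2 = 0 by intervention discards those variables' equations.
V_5 = max(V_3, V_2) + 1  [with V_3=4, V_2=0]  = 5

5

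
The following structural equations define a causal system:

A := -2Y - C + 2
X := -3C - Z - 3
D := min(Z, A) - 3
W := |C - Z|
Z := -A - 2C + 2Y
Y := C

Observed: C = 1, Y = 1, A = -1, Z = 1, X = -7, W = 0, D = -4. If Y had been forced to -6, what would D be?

-30

Under do(Y=-6), the mechanism Y := C is discarded; Y is fixed at -6.
A = -2Y - C + 2  [with Y=-6, C=1]  = 13
Z = -A - 2C + 2Y  [with A=13, C=1, Y=-6]  = -27
D = min(Z, A) - 3  [with Z=-27, A=13]  = -30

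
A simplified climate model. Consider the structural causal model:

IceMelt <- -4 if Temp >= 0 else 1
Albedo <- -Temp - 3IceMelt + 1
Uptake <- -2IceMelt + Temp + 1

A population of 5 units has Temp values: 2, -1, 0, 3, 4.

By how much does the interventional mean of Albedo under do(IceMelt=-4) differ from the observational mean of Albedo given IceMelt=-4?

Under do(IceMelt=-4), IceMelt's equation is replaced by IceMelt=-4 for every unit. Per-unit Albedo: 11, 14, 13, 10, 9. Mean = 11.4.
Observing IceMelt=-4 restricts to units where IceMelt's equation naturally yields -4: Temp ∈ {2, 0, 3, 4}. In that subpopulation Albedo = 11, 13, 10, 9, mean 10.75.
Difference = 11.4 − 10.75 = 0.65.

0.65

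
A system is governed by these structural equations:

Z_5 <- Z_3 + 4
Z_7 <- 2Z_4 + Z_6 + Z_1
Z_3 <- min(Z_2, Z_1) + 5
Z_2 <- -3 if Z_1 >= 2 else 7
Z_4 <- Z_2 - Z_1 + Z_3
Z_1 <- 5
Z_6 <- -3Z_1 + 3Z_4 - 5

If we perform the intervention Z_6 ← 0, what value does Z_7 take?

Intervening sets Z_6 = 0 and removes its equation (Z_6 <- -3Z_1 + 3Z_4 - 5).
Z_2 = -3 if Z_1 >= 2 else 7  [with Z_1=5]  = -3
Z_3 = min(Z_2, Z_1) + 5  [with Z_2=-3, Z_1=5]  = 2
Z_4 = Z_2 - Z_1 + Z_3  [with Z_2=-3, Z_1=5, Z_3=2]  = -6
Z_7 = 2Z_4 + Z_6 + Z_1  [with Z_4=-6, Z_6=0, Z_1=5]  = -7

-7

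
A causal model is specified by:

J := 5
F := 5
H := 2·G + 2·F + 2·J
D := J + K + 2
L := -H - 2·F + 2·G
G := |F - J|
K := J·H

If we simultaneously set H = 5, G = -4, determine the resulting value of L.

The joint intervention fixes H = 5, G = -4, removing each variable's own equation.
L = -H - 2·F + 2·G  [with H=5, F=5, G=-4]  = -23

-23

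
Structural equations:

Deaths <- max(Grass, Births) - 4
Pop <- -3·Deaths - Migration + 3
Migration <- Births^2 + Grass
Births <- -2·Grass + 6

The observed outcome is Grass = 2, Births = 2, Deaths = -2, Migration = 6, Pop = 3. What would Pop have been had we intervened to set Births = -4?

do(Births=-4) replaces the equation Births <- -2·Grass + 6 with the constant Births = -4.
Deaths = max(Grass, Births) - 4  [with Grass=2, Births=-4]  = -2
Migration = Births^2 + Grass  [with Births=-4, Grass=2]  = 18
Pop = -3·Deaths - Migration + 3  [with Deaths=-2, Migration=18]  = -9

-9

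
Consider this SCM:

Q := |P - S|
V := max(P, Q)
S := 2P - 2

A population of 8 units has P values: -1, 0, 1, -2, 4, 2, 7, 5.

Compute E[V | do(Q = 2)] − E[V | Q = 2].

do(Q=2) breaks Q's dependence on P. With Q=2 fixed, V across the units is 2, 2, 2, 2, 4, 2, 7, 5, mean 3.25.
Conditioning on Q=2 selects the 2 unit(s) with P ∈ {0, 4}. Their V values: 2, 4. Mean = 3.
Difference = 3.25 − 3 = 0.25.

0.25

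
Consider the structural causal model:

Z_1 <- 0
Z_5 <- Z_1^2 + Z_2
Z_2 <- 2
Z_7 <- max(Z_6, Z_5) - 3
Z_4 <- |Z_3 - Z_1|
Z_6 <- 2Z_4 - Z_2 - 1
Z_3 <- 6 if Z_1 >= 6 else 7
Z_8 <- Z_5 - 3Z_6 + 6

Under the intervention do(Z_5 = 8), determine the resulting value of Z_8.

-19

do(Z_5=8) replaces the equation Z_5 <- Z_1^2 + Z_2 with the constant Z_5 = 8.
Z_3 = 6 if Z_1 >= 6 else 7  [with Z_1=0]  = 7
Z_4 = |Z_3 - Z_1|  [with Z_3=7, Z_1=0]  = 7
Z_6 = 2Z_4 - Z_2 - 1  [with Z_4=7, Z_2=2]  = 11
Z_8 = Z_5 - 3Z_6 + 6  [with Z_5=8, Z_6=11]  = -19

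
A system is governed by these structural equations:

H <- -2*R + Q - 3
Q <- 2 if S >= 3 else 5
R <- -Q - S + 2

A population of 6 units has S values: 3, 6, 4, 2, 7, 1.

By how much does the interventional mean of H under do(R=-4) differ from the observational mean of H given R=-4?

Under do(R=-4), R's equation is replaced by R=-4 for every unit. Per-unit H: 7, 7, 7, 10, 7, 10. Mean = 8.
E[H|R=-4] averages over only the 2 units with R=-4 (S = 4, 1): H = 7, 10, mean 8.5.
Difference = 8 − 8.5 = -0.5.

-0.5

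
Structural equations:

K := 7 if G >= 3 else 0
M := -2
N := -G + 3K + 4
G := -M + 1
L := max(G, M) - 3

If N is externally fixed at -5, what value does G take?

3

Under do(N=-5), the mechanism N := -G + 3K + 4 is discarded; N is fixed at -5.
No directed path runs from N to G, so G keeps its natural value.
G = -M + 1  [with M=-2]  = 3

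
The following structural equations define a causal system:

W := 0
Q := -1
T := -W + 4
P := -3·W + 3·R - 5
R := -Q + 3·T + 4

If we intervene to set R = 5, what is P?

Intervening sets R = 5 and removes its equation (R := -Q + 3·T + 4).
P = -3·W + 3·R - 5  [with W=0, R=5]  = 10

10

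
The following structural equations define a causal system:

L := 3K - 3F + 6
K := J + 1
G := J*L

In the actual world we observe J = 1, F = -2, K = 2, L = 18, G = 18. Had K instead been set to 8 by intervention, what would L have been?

The intervention breaks the incoming arrows to K: K := J + 1 no longer applies, and K = 8.
L = 3K - 3F + 6  [with K=8, F=-2]  = 36

36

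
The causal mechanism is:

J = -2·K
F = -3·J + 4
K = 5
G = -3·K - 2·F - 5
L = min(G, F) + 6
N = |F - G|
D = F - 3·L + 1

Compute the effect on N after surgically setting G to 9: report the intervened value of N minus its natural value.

Under do(G=9), the mechanism G = -3·K - 2·F - 5 is discarded; G is fixed at 9.
J = -2·K  [with K=5]  = -10
F = -3·J + 4  [with J=-10]  = 34
N = |F - G|  [with F=34, G=9]  = 25
Without intervention: J = -2·K  [with K=5]  = -10; F = -3·J + 4  [with J=-10]  = 34; G = -3·K - 2·F - 5  [with K=5, F=34]  = -88; N = |F - G|  [with F=34, G=-88]  = 122.
Change = 25 − 122 = -97.

-97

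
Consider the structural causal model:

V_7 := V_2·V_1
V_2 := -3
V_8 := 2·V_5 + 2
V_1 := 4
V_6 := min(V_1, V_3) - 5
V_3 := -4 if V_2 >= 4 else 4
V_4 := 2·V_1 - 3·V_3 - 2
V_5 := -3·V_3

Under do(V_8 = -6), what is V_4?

-6

The intervention breaks the incoming arrows to V_8: V_8 := 2·V_5 + 2 no longer applies, and V_8 = -6.
Since V_4 is not a descendant of the intervened variable, it is unaffected.
V_3 = -4 if V_2 >= 4 else 4  [with V_2=-3]  = 4
V_4 = 2·V_1 - 3·V_3 - 2  [with V_1=4, V_3=4]  = -6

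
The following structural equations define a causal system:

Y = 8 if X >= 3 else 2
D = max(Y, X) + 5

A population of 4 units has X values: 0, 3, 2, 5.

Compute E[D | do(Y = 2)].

8

do(Y=2) breaks Y's dependence on X. With Y=2 fixed, D across the units is 7, 8, 7, 10, mean 8.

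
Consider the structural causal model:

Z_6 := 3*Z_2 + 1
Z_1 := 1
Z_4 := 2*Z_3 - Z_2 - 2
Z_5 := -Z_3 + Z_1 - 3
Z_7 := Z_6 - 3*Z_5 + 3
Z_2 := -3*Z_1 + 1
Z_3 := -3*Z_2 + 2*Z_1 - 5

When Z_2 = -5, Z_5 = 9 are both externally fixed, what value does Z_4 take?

The joint intervention fixes Z_2 = -5, Z_5 = 9, removing each variable's own equation.
Z_3 = -3*Z_2 + 2*Z_1 - 5  [with Z_2=-5, Z_1=1]  = 12
Z_4 = 2*Z_3 - Z_2 - 2  [with Z_3=12, Z_2=-5]  = 27

27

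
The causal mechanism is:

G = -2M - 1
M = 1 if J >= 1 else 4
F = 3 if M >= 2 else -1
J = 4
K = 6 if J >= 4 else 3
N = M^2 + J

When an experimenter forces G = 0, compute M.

Under do(G=0), the mechanism G = -2M - 1 is discarded; G is fixed at 0.
No directed path runs from G to M, so M keeps its natural value.
M = 1 if J >= 1 else 4  [with J=4]  = 1

1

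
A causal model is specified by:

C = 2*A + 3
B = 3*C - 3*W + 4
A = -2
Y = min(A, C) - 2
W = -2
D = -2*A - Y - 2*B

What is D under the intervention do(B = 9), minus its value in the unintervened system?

The intervention breaks the incoming arrows to B: B = 3*C - 3*W + 4 no longer applies, and B = 9.
C = 2*A + 3  [with A=-2]  = -1
Y = min(A, C) - 2  [with A=-2, C=-1]  = -4
D = -2*A - Y - 2*B  [with A=-2, Y=-4, B=9]  = -10
Without intervention: C = 2*A + 3  [with A=-2]  = -1; Y = min(A, C) - 2  [with A=-2, C=-1]  = -4; B = 3*C - 3*W + 4  [with C=-1, W=-2]  = 7; D = -2*A - Y - 2*B  [with A=-2, Y=-4, B=7]  = -6.
Change = -10 − (-6) = -4.

-4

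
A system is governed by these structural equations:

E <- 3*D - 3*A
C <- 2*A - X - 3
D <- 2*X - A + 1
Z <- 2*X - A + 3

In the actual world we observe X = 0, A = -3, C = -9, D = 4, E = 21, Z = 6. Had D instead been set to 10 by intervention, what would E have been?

Intervening sets D = 10 and removes its equation (D <- 2*X - A + 1).
E = 3*D - 3*A  [with D=10, A=-3]  = 39

39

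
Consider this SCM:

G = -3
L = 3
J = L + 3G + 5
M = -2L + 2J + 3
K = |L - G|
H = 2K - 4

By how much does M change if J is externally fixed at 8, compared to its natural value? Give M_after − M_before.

The intervention breaks the incoming arrows to J: J = L + 3G + 5 no longer applies, and J = 8.
M = -2L + 2J + 3  [with L=3, J=8]  = 13
Without intervention: J = L + 3G + 5  [with L=3, G=-3]  = -1; M = -2L + 2J + 3  [with L=3, J=-1]  = -5.
Change = 13 − (-5) = 18.

18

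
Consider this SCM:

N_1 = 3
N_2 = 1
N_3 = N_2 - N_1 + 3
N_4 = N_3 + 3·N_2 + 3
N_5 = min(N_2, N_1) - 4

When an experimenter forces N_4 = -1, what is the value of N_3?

Under do(N_4=-1), the mechanism N_4 = N_3 + 3·N_2 + 3 is discarded; N_4 is fixed at -1.
Since N_3 is not a descendant of the intervened variable, it is unaffected.
N_3 = N_2 - N_1 + 3  [with N_2=1, N_1=3]  = 1

1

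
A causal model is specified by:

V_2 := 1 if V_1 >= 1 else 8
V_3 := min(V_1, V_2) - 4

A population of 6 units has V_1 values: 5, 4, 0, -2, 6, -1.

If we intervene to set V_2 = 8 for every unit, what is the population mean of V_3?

Under do(V_2=8), V_2's equation is replaced by V_2=8 for every unit. Per-unit V_3: 1, 0, -4, -6, 2, -5. Mean = -2.

-2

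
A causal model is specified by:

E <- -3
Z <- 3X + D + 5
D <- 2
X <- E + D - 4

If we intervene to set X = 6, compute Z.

The intervention breaks the incoming arrows to X: X <- E + D - 4 no longer applies, and X = 6.
Z = 3X + D + 5  [with X=6, D=2]  = 25

25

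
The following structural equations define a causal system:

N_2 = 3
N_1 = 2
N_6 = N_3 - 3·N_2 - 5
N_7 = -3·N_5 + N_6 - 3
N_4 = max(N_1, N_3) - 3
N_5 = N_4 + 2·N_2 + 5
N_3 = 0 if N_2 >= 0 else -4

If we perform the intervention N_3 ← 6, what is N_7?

-53

The intervention breaks the incoming arrows to N_3: N_3 = 0 if N_2 >= 0 else -4 no longer applies, and N_3 = 6.
N_4 = max(N_1, N_3) - 3  [with N_1=2, N_3=6]  = 3
N_5 = N_4 + 2·N_2 + 5  [with N_4=3, N_2=3]  = 14
N_6 = N_3 - 3·N_2 - 5  [with N_3=6, N_2=3]  = -8
N_7 = -3·N_5 + N_6 - 3  [with N_5=14, N_6=-8]  = -53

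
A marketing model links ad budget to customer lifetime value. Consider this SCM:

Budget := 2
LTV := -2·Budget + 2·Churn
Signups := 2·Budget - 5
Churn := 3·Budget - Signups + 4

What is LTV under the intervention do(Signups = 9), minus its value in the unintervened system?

Under do(Signups=9), the mechanism Signups := 2·Budget - 5 is discarded; Signups is fixed at 9.
Churn = 3·Budget - Signups + 4  [with Budget=2, Signups=9]  = 1
LTV = -2·Budget + 2·Churn  [with Budget=2, Churn=1]  = -2
Without intervention: Signups = 2·Budget - 5  [with Budget=2]  = -1; Churn = 3·Budget - Signups + 4  [with Budget=2, Signups=-1]  = 11; LTV = -2·Budget + 2·Churn  [with Budget=2, Churn=11]  = 18.
Change = -2 − 18 = -20.

-20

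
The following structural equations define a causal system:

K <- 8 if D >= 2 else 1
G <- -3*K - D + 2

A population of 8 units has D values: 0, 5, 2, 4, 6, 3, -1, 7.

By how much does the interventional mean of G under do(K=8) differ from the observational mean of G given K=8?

1.25

Under do(K=8), K's equation is replaced by K=8 for every unit. Per-unit G: -22, -27, -24, -26, -28, -25, -21, -29. Mean = -25.25.
Conditioning on K=8 selects the 6 unit(s) with D ∈ {5, 2, 4, 6, 3, 7}. Their G values: -27, -24, -26, -28, -25, -29. Mean = -26.5.
Difference = -25.25 − (-26.5) = 1.25.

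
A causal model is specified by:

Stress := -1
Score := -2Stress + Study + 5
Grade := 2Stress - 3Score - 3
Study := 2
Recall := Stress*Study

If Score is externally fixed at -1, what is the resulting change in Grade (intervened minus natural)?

do(Score=-1) replaces the equation Score := -2Stress + Study + 5 with the constant Score = -1.
Grade = 2Stress - 3Score - 3  [with Stress=-1, Score=-1]  = -2
Without intervention: Score = -2Stress + Study + 5  [with Stress=-1, Study=2]  = 9; Grade = 2Stress - 3Score - 3  [with Stress=-1, Score=9]  = -32.
Change = -2 − (-32) = 30.

30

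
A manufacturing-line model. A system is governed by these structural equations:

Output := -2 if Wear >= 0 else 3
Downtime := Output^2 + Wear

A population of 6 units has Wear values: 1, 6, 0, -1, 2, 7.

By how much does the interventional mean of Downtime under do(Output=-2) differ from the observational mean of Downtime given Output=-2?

-0.7

do(Output=-2) breaks Output's dependence on Wear. With Output=-2 fixed, Downtime across the units is 5, 10, 4, 3, 6, 11, mean 6.5.
E[Downtime|Output=-2] averages over only the 5 units with Output=-2 (Wear = 1, 6, 0, 2, 7): Downtime = 5, 10, 4, 6, 11, mean 7.2.
Difference = 6.5 − 7.2 = -0.7.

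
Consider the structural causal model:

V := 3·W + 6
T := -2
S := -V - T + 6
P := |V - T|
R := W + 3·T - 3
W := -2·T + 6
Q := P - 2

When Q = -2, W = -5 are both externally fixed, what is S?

Under do(Q = -2, W = -5), each intervened variable's structural equation is replaced by its fixed value.
V = 3·W + 6  [with W=-5]  = -9
S = -V - T + 6  [with V=-9, T=-2]  = 17

17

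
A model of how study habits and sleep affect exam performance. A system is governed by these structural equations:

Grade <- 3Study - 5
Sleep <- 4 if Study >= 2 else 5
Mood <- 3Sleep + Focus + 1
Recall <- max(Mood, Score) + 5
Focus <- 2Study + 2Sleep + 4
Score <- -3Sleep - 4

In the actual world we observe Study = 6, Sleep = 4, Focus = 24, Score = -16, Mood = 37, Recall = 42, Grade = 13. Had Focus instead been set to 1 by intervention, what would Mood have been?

do(Focus=1) replaces the equation Focus <- 2Study + 2Sleep + 4 with the constant Focus = 1.
Sleep = 4 if Study >= 2 else 5  [with Study=6]  = 4
Mood = 3Sleep + Focus + 1  [with Sleep=4, Focus=1]  = 14

14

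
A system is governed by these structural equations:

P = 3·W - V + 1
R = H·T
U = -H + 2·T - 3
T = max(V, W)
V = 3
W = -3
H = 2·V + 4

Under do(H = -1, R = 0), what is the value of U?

Under do(H = -1, R = 0), each intervened variable's structural equation is replaced by its fixed value.
T = max(V, W)  [with V=3, W=-3]  = 3
U = -H + 2·T - 3  [with H=-1, T=3]  = 4

4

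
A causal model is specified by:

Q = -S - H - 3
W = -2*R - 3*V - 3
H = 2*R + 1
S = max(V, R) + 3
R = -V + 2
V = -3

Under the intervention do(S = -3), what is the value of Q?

-11

The intervention breaks the incoming arrows to S: S = max(V, R) + 3 no longer applies, and S = -3.
R = -V + 2  [with V=-3]  = 5
H = 2*R + 1  [with R=5]  = 11
Q = -S - H - 3  [with S=-3, H=11]  = -11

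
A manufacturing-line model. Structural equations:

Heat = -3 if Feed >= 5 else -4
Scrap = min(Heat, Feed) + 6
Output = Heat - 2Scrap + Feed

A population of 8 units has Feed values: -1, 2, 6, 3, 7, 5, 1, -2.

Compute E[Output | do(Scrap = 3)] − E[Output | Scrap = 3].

Under do(Scrap=3), Scrap's equation is replaced by Scrap=3 for every unit. Per-unit Output: -11, -8, -3, -7, -2, -4, -9, -12. Mean = -7.
E[Output|Scrap=3] averages over only the 3 units with Scrap=3 (Feed = 6, 7, 5): Output = -3, -2, -4, mean -3.
Difference = -7 − (-3) = -4.

-4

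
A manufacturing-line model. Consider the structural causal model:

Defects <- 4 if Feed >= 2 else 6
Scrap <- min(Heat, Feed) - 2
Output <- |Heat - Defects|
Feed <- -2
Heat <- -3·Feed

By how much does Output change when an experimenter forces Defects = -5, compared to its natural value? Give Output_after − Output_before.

do(Defects=-5) replaces the equation Defects <- 4 if Feed >= 2 else 6 with the constant Defects = -5.
Heat = -3·Feed  [with Feed=-2]  = 6
Output = |Heat - Defects|  [with Heat=6, Defects=-5]  = 11
Without intervention: Heat = -3·Feed  [with Feed=-2]  = 6; Defects = 4 if Feed >= 2 else 6  [with Feed=-2]  = 6; Output = |Heat - Defects|  [with Heat=6, Defects=6]  = 0.
Change = 11 − 0 = 11.

11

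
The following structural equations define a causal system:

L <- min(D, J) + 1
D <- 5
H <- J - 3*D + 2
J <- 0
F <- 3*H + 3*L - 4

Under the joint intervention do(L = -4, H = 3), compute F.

-7

Setting L = -4, H = 3 by intervention discards those variables' equations.
F = 3*H + 3*L - 4  [with H=3, L=-4]  = -7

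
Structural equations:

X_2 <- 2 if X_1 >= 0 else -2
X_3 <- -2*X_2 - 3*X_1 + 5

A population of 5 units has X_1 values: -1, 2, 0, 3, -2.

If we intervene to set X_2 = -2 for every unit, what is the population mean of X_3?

7.8

The intervention sets X_2=-2 in all 5 units regardless of X_1. Recomputing X_3 per unit gives 12, 3, 9, 0, 15; average 7.8.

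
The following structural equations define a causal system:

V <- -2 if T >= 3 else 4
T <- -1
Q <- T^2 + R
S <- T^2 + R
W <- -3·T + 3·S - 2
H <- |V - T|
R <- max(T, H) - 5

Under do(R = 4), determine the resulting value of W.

16

Under do(R=4), the mechanism R <- max(T, H) - 5 is discarded; R is fixed at 4.
S = T^2 + R  [with T=-1, R=4]  = 5
W = -3·T + 3·S - 2  [with T=-1, S=5]  = 16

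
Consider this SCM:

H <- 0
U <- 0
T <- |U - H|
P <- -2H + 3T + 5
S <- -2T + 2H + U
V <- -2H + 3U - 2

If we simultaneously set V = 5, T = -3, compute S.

Under do(V = 5, T = -3), each intervened variable's structural equation is replaced by its fixed value.
S = -2T + 2H + U  [with T=-3, H=0, U=0]  = 6

6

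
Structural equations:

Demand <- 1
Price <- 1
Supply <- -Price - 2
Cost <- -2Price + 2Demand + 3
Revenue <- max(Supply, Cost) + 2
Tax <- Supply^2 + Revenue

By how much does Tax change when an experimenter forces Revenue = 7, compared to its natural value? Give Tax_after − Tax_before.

2

The intervention breaks the incoming arrows to Revenue: Revenue <- max(Supply, Cost) + 2 no longer applies, and Revenue = 7.
Supply = -Price - 2  [with Price=1]  = -3
Tax = Supply^2 + Revenue  [with Supply=-3, Revenue=7]  = 16
Without intervention: Supply = -Price - 2  [with Price=1]  = -3; Cost = -2Price + 2Demand + 3  [with Price=1, Demand=1]  = 3; Revenue = max(Supply, Cost) + 2  [with Supply=-3, Cost=3]  = 5; Tax = Supply^2 + Revenue  [with Supply=-3, Revenue=5]  = 14.
Change = 16 − 14 = 2.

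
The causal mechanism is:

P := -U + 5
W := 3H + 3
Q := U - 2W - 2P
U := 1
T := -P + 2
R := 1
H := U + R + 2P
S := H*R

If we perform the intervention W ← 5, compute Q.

-17

Intervening sets W = 5 and removes its equation (W := 3H + 3).
P = -U + 5  [with U=1]  = 4
Q = U - 2W - 2P  [with U=1, W=5, P=4]  = -17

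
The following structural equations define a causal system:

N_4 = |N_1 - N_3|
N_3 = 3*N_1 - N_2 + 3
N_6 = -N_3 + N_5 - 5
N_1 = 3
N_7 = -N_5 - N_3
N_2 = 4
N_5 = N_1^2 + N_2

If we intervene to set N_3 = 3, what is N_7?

The intervention breaks the incoming arrows to N_3: N_3 = 3*N_1 - N_2 + 3 no longer applies, and N_3 = 3.
N_5 = N_1^2 + N_2  [with N_1=3, N_2=4]  = 13
N_7 = -N_5 - N_3  [with N_5=13, N_3=3]  = -16

-16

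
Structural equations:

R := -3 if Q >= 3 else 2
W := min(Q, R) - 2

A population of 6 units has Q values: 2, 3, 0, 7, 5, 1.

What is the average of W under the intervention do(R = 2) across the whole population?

-0.5

The intervention sets R=2 in all 6 units regardless of Q. Recomputing W per unit gives 0, 0, -2, 0, 0, -1; average -0.5.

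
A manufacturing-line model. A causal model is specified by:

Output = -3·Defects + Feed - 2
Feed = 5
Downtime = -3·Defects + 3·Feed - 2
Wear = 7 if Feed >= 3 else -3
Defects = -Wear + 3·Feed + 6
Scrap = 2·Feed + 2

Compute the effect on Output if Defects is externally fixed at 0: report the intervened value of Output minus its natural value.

42

do(Defects=0) replaces the equation Defects = -Wear + 3·Feed + 6 with the constant Defects = 0.
Output = -3·Defects + Feed - 2  [with Defects=0, Feed=5]  = 3
Without intervention: Wear = 7 if Feed >= 3 else -3  [with Feed=5]  = 7; Defects = -Wear + 3·Feed + 6  [with Wear=7, Feed=5]  = 14; Output = -3·Defects + Feed - 2  [with Defects=14, Feed=5]  = -39.
Change = 3 − (-39) = 42.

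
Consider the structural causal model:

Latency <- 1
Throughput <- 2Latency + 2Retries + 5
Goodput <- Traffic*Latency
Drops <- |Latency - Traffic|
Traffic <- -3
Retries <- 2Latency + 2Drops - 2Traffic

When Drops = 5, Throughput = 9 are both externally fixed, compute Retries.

The joint intervention fixes Drops = 5, Throughput = 9, removing each variable's own equation.
Retries = 2Latency + 2Drops - 2Traffic  [with Latency=1, Drops=5, Traffic=-3]  = 18

18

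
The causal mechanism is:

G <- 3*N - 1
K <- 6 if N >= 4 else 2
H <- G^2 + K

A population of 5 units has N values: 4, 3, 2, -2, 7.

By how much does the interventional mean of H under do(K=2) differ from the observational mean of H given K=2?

85.8

do(K=2) breaks K's dependence on N. With K=2 fixed, H across the units is 123, 66, 27, 51, 402, mean 133.8.
Conditioning on K=2 selects the 3 unit(s) with N ∈ {3, 2, -2}. Their H values: 66, 27, 51. Mean = 48.
Difference = 133.8 − 48 = 85.8.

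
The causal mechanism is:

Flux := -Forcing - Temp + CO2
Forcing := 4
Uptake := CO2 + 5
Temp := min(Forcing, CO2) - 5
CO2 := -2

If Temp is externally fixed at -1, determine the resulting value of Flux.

-5

The intervention breaks the incoming arrows to Temp: Temp := min(Forcing, CO2) - 5 no longer applies, and Temp = -1.
Flux = -Forcing - Temp + CO2  [with Forcing=4, Temp=-1, CO2=-2]  = -5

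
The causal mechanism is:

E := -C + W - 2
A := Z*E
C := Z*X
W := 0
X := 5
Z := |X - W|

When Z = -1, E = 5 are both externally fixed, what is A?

Setting Z = -1, E = 5 by intervention discards those variables' equations.
A = Z*E  [with Z=-1, E=5]  = -5

-5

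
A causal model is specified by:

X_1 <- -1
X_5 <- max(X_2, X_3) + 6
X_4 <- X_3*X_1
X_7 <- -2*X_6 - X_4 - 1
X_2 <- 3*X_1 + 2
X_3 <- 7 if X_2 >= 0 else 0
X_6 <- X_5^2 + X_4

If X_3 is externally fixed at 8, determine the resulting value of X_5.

do(X_3=8) replaces the equation X_3 <- 7 if X_2 >= 0 else 0 with the constant X_3 = 8.
X_2 = 3*X_1 + 2  [with X_1=-1]  = -1
X_5 = max(X_2, X_3) + 6  [with X_2=-1, X_3=8]  = 14

14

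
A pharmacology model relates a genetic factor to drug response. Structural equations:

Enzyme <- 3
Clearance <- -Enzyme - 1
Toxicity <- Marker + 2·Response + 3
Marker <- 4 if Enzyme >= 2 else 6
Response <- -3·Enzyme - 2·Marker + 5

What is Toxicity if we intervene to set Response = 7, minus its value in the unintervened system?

38

The intervention breaks the incoming arrows to Response: Response <- -3·Enzyme - 2·Marker + 5 no longer applies, and Response = 7.
Marker = 4 if Enzyme >= 2 else 6  [with Enzyme=3]  = 4
Toxicity = Marker + 2·Response + 3  [with Marker=4, Response=7]  = 21
Without intervention: Marker = 4 if Enzyme >= 2 else 6  [with Enzyme=3]  = 4; Response = -3·Enzyme - 2·Marker + 5  [with Enzyme=3, Marker=4]  = -12; Toxicity = Marker + 2·Response + 3  [with Marker=4, Response=-12]  = -17.
Change = 21 − (-17) = 38.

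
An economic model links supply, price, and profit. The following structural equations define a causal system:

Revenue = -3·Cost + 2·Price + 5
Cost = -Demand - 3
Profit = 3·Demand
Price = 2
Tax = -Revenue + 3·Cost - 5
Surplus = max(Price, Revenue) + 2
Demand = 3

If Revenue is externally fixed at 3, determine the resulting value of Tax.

-26

Intervening sets Revenue = 3 and removes its equation (Revenue = -3·Cost + 2·Price + 5).
Cost = -Demand - 3  [with Demand=3]  = -6
Tax = -Revenue + 3·Cost - 5  [with Revenue=3, Cost=-6]  = -26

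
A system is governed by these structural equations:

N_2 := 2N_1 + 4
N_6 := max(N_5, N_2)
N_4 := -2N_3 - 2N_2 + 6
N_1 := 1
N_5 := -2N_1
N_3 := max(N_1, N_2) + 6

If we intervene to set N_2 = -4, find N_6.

-2

Under do(N_2=-4), the mechanism N_2 := 2N_1 + 4 is discarded; N_2 is fixed at -4.
N_5 = -2N_1  [with N_1=1]  = -2
N_6 = max(N_5, N_2)  [with N_5=-2, N_2=-4]  = -2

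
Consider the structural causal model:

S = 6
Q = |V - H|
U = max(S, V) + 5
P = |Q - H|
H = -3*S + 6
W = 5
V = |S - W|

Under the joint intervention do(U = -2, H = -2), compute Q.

The joint intervention fixes U = -2, H = -2, removing each variable's own equation.
V = |S - W|  [with S=6, W=5]  = 1
Q = |V - H|  [with V=1, H=-2]  = 3

3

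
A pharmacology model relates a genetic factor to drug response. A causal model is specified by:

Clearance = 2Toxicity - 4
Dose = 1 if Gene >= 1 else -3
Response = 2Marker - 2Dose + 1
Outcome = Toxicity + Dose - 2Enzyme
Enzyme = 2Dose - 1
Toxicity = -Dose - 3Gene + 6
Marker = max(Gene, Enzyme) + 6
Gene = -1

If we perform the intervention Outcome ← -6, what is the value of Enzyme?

Under do(Outcome=-6), the mechanism Outcome = Toxicity + Dose - 2Enzyme is discarded; Outcome is fixed at -6.
No directed path runs from Outcome to Enzyme, so Enzyme keeps its natural value.
Dose = 1 if Gene >= 1 else -3  [with Gene=-1]  = -3
Enzyme = 2Dose - 1  [with Dose=-3]  = -7

-7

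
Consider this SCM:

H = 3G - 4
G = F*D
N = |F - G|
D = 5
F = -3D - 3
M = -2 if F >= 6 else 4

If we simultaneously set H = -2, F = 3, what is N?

Setting H = -2, F = 3 by intervention discards those variables' equations.
G = F*D  [with F=3, D=5]  = 15
N = |F - G|  [with F=3, G=15]  = 12

12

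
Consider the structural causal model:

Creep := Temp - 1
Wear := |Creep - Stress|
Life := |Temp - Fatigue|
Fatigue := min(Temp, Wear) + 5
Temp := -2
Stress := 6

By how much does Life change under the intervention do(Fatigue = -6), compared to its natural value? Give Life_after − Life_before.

-1

The intervention breaks the incoming arrows to Fatigue: Fatigue := min(Temp, Wear) + 5 no longer applies, and Fatigue = -6.
Life = |Temp - Fatigue|  [with Temp=-2, Fatigue=-6]  = 4
Without intervention: Creep = Temp - 1  [with Temp=-2]  = -3; Wear = |Creep - Stress|  [with Creep=-3, Stress=6]  = 9; Fatigue = min(Temp, Wear) + 5  [with Temp=-2, Wear=9]  = 3; Life = |Temp - Fatigue|  [with Temp=-2, Fatigue=3]  = 5.
Change = 4 − 5 = -1.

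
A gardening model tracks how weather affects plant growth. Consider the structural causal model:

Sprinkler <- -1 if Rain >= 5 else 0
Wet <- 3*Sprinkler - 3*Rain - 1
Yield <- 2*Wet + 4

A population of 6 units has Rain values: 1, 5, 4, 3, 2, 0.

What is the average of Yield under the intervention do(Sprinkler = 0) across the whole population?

Every unit gets Sprinkler=0 under the intervention. Yield values become -4, -28, -22, -16, -10, 2; E[Yield|do(Sprinkler=0)] = -13.

-13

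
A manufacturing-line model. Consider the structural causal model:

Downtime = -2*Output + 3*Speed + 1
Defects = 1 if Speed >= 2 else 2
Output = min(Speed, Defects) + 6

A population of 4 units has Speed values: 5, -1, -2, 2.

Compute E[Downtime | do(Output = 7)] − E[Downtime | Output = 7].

-7.5

Every unit gets Output=7 under the intervention. Downtime values become 2, -16, -19, -7; E[Downtime|do(Output=7)] = -10.
E[Downtime|Output=7] averages over only the 2 units with Output=7 (Speed = 5, 2): Downtime = 2, -7, mean -2.5.
Difference = -10 − (-2.5) = -7.5.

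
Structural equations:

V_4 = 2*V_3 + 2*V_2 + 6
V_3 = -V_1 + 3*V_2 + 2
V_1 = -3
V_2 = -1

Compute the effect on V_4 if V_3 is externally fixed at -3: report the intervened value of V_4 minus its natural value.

-10

The intervention breaks the incoming arrows to V_3: V_3 = -V_1 + 3*V_2 + 2 no longer applies, and V_3 = -3.
V_4 = 2*V_3 + 2*V_2 + 6  [with V_3=-3, V_2=-1]  = -2
Without intervention: V_3 = -V_1 + 3*V_2 + 2  [with V_1=-3, V_2=-1]  = 2; V_4 = 2*V_3 + 2*V_2 + 6  [with V_3=2, V_2=-1]  = 8.
Change = -2 − 8 = -10.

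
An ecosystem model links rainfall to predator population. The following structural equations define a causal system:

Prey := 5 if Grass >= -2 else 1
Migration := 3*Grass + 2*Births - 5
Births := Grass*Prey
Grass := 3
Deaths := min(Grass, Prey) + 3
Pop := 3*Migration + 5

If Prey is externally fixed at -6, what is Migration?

-32

do(Prey=-6) replaces the equation Prey := 5 if Grass >= -2 else 1 with the constant Prey = -6.
Births = Grass*Prey  [with Grass=3, Prey=-6]  = -18
Migration = 3*Grass + 2*Births - 5  [with Grass=3, Births=-18]  = -32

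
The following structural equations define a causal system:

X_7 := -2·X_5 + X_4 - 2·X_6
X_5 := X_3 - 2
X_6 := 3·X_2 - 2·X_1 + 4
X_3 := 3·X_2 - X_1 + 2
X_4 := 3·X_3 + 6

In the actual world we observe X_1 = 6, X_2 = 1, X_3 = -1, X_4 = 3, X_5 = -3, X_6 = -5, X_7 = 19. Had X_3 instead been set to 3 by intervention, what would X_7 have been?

The intervention breaks the incoming arrows to X_3: X_3 := 3·X_2 - X_1 + 2 no longer applies, and X_3 = 3.
X_4 = 3·X_3 + 6  [with X_3=3]  = 15
X_5 = X_3 - 2  [with X_3=3]  = 1
X_6 = 3·X_2 - 2·X_1 + 4  [with X_2=1, X_1=6]  = -5
X_7 = -2·X_5 + X_4 - 2·X_6  [with X_5=1, X_4=15, X_6=-5]  = 23

23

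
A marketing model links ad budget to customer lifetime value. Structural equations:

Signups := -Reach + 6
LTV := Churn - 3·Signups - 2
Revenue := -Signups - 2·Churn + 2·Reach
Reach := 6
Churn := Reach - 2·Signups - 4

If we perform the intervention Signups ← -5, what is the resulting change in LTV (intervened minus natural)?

25

do(Signups=-5) replaces the equation Signups := -Reach + 6 with the constant Signups = -5.
Churn = Reach - 2·Signups - 4  [with Reach=6, Signups=-5]  = 12
LTV = Churn - 3·Signups - 2  [with Churn=12, Signups=-5]  = 25
Without intervention: Signups = -Reach + 6  [with Reach=6]  = 0; Churn = Reach - 2·Signups - 4  [with Reach=6, Signups=0]  = 2; LTV = Churn - 3·Signups - 2  [with Churn=2, Signups=0]  = 0.
Change = 25 − 0 = 25.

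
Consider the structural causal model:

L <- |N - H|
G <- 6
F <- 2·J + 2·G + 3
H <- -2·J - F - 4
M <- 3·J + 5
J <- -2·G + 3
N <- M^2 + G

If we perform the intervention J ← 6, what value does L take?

578

Under do(J=6), the mechanism J <- -2·G + 3 is discarded; J is fixed at 6.
F = 2·J + 2·G + 3  [with J=6, G=6]  = 27
H = -2·J - F - 4  [with J=6, F=27]  = -43
M = 3·J + 5  [with J=6]  = 23
N = M^2 + G  [with M=23, G=6]  = 535
L = |N - H|  [with N=535, H=-43]  = 578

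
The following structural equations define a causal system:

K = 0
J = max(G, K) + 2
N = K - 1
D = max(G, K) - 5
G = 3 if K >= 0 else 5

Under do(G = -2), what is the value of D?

do(G=-2) replaces the equation G = 3 if K >= 0 else 5 with the constant G = -2.
D = max(G, K) - 5  [with G=-2, K=0]  = -5

-5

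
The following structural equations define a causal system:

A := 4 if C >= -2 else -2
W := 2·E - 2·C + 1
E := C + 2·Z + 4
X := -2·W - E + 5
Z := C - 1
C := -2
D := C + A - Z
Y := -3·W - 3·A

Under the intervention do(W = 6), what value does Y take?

-30

The intervention breaks the incoming arrows to W: W := 2·E - 2·C + 1 no longer applies, and W = 6.
A = 4 if C >= -2 else -2  [with C=-2]  = 4
Y = -3·W - 3·A  [with W=6, A=4]  = -30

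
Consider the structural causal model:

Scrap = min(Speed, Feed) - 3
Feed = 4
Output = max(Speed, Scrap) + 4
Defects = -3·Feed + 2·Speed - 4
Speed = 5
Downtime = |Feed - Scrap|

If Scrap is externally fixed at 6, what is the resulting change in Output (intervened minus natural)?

Intervening sets Scrap = 6 and removes its equation (Scrap = min(Speed, Feed) - 3).
Output = max(Speed, Scrap) + 4  [with Speed=5, Scrap=6]  = 10
Without intervention: Scrap = min(Speed, Feed) - 3  [with Speed=5, Feed=4]  = 1; Output = max(Speed, Scrap) + 4  [with Speed=5, Scrap=1]  = 9.
Change = 10 − 9 = 1.

1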